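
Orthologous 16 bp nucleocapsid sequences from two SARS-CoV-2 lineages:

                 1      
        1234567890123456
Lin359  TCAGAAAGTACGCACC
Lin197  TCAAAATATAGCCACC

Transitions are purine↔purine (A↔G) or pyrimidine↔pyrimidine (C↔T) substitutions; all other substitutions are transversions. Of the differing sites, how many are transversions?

Differing sites — 4:G/A (Ti); 7:A/T (Tv); 8:G/A (Ti); 11:C/G (Tv); 12:G/C (Tv).
Of the 5 differences, 2 transitions and 3 transversions, so the answer is 3.

3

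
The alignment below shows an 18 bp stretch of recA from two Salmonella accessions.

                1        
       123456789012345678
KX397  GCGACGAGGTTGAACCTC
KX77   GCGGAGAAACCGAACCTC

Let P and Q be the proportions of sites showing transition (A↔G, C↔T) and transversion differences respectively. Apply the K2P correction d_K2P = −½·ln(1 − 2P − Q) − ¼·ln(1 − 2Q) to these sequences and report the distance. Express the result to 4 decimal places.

Differing sites — 4:A/G (Ti); 5:C/A (Tv); 8:G/A (Ti); 9:G/A (Ti); 10:T/C (Ti); 11:T/C (Ti).
Of the 6 differences, 5 transitions and 1 transversion over 18 sites: P = 5/18 = 0.277778, Q = 1/18 = 0.055556.
d = −0.5·ln(0.388888) − 0.25·ln(0.888888) = −0.5·(-0.944464) − 0.25·(-0.117784) = 0.5017.

0.5017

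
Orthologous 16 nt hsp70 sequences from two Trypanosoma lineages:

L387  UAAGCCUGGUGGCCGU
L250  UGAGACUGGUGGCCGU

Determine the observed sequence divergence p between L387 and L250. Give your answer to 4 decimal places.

0.1250

Mismatches occur at site 2 (A→G), site 5 (C→A).
There are 2 differences over 16 sites, so p = 2/16 = 0.1250.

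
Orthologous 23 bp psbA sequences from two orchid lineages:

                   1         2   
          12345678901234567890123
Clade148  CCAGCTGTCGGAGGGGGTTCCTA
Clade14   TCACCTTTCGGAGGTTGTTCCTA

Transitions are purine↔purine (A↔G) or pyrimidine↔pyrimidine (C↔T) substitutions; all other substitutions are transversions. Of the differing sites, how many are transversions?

4

The sequences differ at positions 1 (C/T, transition), 4 (G/C, transversion), 7 (G/T, transversion), 15 (G/T, transversion), 16 (G/T, transversion).
Of the 5 differences, 1 transition and 4 transversions, so the answer is 4.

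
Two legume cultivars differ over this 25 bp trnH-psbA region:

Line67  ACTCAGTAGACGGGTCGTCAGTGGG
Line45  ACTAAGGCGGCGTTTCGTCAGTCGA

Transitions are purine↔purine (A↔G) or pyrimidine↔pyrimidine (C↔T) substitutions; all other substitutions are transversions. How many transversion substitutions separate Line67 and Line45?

6

Mismatches occur at site 4 (C/A, transversion), site 7 (T/G, transversion), site 8 (A/C, transversion), site 10 (A/G, transition), site 13 (G/T, transversion), site 14 (G/T, transversion), site 23 (G/C, transversion), site 25 (G/A, transition).
Of the 8 differences, 2 transitions and 6 transversions, so the answer is 6.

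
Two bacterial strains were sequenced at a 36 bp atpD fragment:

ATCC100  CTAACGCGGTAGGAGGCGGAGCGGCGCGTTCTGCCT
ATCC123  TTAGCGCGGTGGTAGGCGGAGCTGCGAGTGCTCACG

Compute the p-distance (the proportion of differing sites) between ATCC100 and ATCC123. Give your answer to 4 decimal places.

0.2778

Mismatches occur at site 1 (C→T), site 4 (A→G), site 11 (A→G), site 13 (G→T), site 23 (G→T), site 27 (C→A), site 30 (T→G), site 33 (G→C), site 34 (C→A), site 36 (T→G).
There are 10 differences over 36 sites, so p = 10/36 = 0.2778.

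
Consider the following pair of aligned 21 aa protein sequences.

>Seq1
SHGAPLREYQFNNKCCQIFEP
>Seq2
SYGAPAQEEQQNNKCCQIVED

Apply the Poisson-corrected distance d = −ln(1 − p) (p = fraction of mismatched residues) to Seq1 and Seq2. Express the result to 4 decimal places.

0.4055

Mismatches occur at site 2 (H↔Y), site 6 (L↔A), site 7 (R↔Q), site 9 (Y↔E), site 11 (F↔Q), site 19 (F↔V), site 21 (P↔D).
p = 7/21 = 0.333333.
d = −ln(1 − 0.333333) = −ln(0.666667) = 0.4055.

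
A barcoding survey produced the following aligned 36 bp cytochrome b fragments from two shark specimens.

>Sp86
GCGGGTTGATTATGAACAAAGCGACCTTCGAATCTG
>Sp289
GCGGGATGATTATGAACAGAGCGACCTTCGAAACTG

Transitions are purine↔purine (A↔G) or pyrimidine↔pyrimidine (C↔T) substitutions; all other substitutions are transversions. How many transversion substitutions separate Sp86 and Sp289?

Differing sites — 6:T/A (Tv); 19:A/G (Ti); 33:T/A (Tv).
Of the 3 differences, 1 transition and 2 transversions, so the answer is 2.

2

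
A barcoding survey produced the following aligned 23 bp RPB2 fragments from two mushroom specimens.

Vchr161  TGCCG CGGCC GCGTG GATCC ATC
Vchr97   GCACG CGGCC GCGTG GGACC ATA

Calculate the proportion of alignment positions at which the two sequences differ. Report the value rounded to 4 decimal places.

0.2609

Differing sites — 1:T/G; 2:G/C; 3:C/A; 17:A/G; 18:T/A; 23:C/A.
There are 6 differences over 23 sites, so p = 6/23 = 0.2609.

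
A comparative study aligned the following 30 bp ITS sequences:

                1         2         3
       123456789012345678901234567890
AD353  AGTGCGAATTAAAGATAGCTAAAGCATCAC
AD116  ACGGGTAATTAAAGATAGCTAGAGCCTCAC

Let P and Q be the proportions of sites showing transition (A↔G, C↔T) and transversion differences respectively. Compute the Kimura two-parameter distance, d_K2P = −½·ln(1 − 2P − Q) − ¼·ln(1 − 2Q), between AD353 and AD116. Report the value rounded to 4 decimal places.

0.2342

The sequences differ at positions 2 (G/C, transversion), 3 (T/G, transversion), 5 (C/G, transversion), 6 (G/T, transversion), 22 (A/G, transition), 26 (A/C, transversion).
Of the 6 differences, 1 transition and 5 transversions over 30 sites: P = 1/30 = 0.033333, Q = 5/30 = 0.166667.
d = −0.5·ln(0.766667) − 0.25·ln(0.666666) = −0.5·(-0.265703) − 0.25·(-0.405466) = 0.2342.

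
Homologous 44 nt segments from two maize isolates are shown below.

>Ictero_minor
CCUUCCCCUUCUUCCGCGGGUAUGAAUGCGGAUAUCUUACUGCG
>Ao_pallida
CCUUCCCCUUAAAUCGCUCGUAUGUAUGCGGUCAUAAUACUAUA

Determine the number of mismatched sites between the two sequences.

The sequences differ at positions 11 (C/A), 12 (U/A), 13 (U/A), 14 (C/U), 18 (G/U), 19 (G/C), 25 (A/U), 32 (A/U), 33 (U/C), 36 (C/A), 37 (U/A), 42 (G/A), 43 (C/U), 44 (G/A).
That gives 14 mismatches out of 44 aligned sites, so the Hamming distance is 14.

14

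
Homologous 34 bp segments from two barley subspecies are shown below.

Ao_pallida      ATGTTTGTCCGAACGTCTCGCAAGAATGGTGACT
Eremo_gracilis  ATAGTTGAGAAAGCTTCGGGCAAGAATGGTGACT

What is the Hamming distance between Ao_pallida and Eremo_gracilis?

Differing sites — 3:G/A; 4:T/G; 8:T/A; 9:C/G; 10:C/A; 11:G/A; 13:A/G; 15:G/T; 18:T/G; 19:C/G.
That gives 10 mismatches out of 34 aligned sites, so the Hamming distance is 10.

10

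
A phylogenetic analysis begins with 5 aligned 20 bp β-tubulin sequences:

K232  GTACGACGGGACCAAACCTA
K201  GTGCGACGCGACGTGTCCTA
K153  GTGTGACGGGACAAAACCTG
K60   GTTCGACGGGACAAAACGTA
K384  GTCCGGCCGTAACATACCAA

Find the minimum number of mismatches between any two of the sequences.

3

Pairwise Hamming distances:
  K232 vs K201: 6
  K232 vs K153: 4
  K232 vs K60: 3
  K232 vs K384: 7
  K201 vs K153: 7
  K201 vs K60: 7
  K201 vs K384: 11
  K153 vs K60: 4
  K153 vs K384: 10
  K60 vs K384: 9
The smallest is 3, between K232 and K60.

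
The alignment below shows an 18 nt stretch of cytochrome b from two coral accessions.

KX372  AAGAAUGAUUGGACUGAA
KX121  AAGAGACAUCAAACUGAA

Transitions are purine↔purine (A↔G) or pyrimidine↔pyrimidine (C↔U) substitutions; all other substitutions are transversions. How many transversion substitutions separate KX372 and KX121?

The sequences differ at positions 5 (A/G, transition), 6 (U/A, transversion), 7 (G/C, transversion), 10 (U/C, transition), 11 (G/A, transition), 12 (G/A, transition).
Of the 6 differences, 4 transitions and 2 transversions, so the answer is 2.

2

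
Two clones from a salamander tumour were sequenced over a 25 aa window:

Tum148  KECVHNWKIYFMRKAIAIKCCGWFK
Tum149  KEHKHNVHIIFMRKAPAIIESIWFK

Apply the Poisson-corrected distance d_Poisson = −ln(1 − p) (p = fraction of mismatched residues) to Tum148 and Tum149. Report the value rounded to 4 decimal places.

0.5108

The sequences differ at positions 3 (C/H), 4 (V/K), 7 (W/V), 8 (K/H), 10 (Y/I), 16 (I/P), 19 (K/I), 20 (C/E), 21 (C/S), 22 (G/I).
p = 10/25 = 0.400000.
d = −ln(1 − 0.400000) = −ln(0.600000) = 0.5108.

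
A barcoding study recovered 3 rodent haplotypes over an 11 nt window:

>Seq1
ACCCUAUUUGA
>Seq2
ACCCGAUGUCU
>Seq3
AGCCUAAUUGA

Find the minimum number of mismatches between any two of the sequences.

2

Pairwise Hamming distances:
  Seq1 vs Seq2: 4
  Seq1 vs Seq3: 2
  Seq2 vs Seq3: 6
The smallest is 2, between Seq1 and Seq3.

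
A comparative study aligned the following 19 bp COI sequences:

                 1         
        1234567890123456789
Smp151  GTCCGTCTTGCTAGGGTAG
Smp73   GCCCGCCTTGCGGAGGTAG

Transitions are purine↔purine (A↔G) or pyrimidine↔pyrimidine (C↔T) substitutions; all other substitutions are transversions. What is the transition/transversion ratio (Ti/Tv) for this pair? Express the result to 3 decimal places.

4.000

The sequences differ at positions 2 (T/C, transition), 6 (T/C, transition), 12 (T/G, transversion), 13 (A/G, transition), 14 (G/A, transition).
Of the 5 differences, 4 transitions and 1 transversion, so Ti/Tv = 4/1 = 4.000.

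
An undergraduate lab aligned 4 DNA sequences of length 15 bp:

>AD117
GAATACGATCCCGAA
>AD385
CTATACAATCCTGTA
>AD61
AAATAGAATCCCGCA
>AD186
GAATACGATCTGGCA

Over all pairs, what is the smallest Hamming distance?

3

Pairwise Hamming distances:
  AD117 vs AD385: 5
  AD117 vs AD61: 4
  AD117 vs AD186: 3
  AD385 vs AD61: 5
  AD385 vs AD186: 6
  AD61 vs AD186: 5
The smallest is 3, between AD117 and AD186.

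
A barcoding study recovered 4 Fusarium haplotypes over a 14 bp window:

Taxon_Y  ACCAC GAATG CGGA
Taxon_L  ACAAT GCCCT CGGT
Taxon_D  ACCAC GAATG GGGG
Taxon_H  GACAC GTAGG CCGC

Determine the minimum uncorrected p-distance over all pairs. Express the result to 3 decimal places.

Pairwise Hamming distances:
  Taxon_Y vs Taxon_L: 7
  Taxon_Y vs Taxon_D: 2
  Taxon_Y vs Taxon_H: 6
  Taxon_L vs Taxon_D: 8
  Taxon_L vs Taxon_H: 10
  Taxon_D vs Taxon_H: 7
The smallest is 2 mismatches, between Taxon_Y and Taxon_D; p = 2/14 = 0.143.

0.143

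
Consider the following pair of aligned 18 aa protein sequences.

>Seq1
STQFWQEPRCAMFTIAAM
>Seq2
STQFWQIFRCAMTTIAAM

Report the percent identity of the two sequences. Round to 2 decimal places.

Mismatches occur at site 7 (E/I), site 8 (P/F), site 13 (F/T).
15 of the 18 sites match, so the percent identity is 15/18 × 100 = 83.33%.

83.33%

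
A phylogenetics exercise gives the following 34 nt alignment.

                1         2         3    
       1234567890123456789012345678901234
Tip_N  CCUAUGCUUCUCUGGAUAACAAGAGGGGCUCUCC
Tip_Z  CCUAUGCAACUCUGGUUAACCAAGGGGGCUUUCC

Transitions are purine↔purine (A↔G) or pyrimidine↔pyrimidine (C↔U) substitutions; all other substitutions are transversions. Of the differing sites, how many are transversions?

4

Mismatches occur at site 8 (U↔A, transversion), site 9 (U↔A, transversion), site 16 (A↔U, transversion), site 21 (A↔C, transversion), site 23 (G↔A, transition), site 24 (A↔G, transition), site 31 (C↔U, transition).
Of the 7 differences, 3 transitions and 4 transversions, so the answer is 4.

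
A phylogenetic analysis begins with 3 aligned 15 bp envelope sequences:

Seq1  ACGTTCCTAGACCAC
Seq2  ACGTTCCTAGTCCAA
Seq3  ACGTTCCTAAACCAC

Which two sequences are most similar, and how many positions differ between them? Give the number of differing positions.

Pairwise Hamming distances:
  Seq1 vs Seq2: 2
  Seq1 vs Seq3: 1
  Seq2 vs Seq3: 3
The smallest is 1, between Seq1 and Seq3.

1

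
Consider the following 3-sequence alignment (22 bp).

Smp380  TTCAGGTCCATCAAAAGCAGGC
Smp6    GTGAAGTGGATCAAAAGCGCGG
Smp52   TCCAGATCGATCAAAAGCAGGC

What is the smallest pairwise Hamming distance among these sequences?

3

Pairwise Hamming distances:
  Smp380 vs Smp6: 8
  Smp380 vs Smp52: 3
  Smp6 vs Smp52: 9
The smallest is 3, between Smp380 and Smp52.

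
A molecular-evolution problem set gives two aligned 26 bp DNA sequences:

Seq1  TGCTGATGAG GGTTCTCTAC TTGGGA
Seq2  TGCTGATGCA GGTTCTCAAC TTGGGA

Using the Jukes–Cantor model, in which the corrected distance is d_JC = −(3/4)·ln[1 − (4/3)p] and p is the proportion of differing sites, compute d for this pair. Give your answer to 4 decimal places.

Differing sites — 9:A/C; 10:G/A; 18:T/A.
p = 3/26 = 0.115385.
d = −0.75 · ln(1 − (4/3)·0.115385) = −0.75 · ln(0.846153) = −0.75 · (-0.167055) = 0.1253.

0.1253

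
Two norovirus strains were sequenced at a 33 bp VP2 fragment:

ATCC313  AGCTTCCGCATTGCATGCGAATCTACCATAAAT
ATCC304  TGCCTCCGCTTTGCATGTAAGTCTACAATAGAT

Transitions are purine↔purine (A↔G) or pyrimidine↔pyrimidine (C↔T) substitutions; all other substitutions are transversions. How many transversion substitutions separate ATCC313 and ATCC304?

3

Mismatches occur at site 1 (A/T, transversion), site 4 (T/C, transition), site 10 (A/T, transversion), site 18 (C/T, transition), site 19 (G/A, transition), site 21 (A/G, transition), site 27 (C/A, transversion), site 31 (A/G, transition).
Of the 8 differences, 5 transitions and 3 transversions, so the answer is 3.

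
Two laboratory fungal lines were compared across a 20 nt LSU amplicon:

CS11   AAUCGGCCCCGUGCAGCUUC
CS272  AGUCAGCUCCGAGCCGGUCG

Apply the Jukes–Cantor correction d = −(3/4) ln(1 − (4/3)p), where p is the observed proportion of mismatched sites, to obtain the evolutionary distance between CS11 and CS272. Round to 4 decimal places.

Differing sites — 2:A/G; 5:G/A; 8:C/U; 12:U/A; 15:A/C; 17:C/G; 19:U/C; 20:C/G.
p = 8/20 = 0.400000.
d = −0.75 · ln(1 − (4/3)·0.400000) = −0.75 · ln(0.466667) = −0.75 · (-0.762139) = 0.5716.

0.5716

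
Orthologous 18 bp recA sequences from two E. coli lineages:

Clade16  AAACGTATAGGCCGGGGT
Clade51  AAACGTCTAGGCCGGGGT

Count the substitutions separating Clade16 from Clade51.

1

The sequences differ at position 7 (A/C).
That gives 1 mismatch out of 18 aligned sites, so the Hamming distance is 1.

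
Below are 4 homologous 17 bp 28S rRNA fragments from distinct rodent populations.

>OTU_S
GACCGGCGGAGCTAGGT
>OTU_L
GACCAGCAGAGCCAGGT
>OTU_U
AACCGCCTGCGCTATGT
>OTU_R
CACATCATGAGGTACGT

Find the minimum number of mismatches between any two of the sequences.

3

Pairwise Hamming distances:
  OTU_S vs OTU_L: 3
  OTU_S vs OTU_U: 5
  OTU_S vs OTU_R: 8
  OTU_L vs OTU_U: 7
  OTU_L vs OTU_R: 9
  OTU_U vs OTU_R: 7
The smallest is 3, between OTU_S and OTU_L.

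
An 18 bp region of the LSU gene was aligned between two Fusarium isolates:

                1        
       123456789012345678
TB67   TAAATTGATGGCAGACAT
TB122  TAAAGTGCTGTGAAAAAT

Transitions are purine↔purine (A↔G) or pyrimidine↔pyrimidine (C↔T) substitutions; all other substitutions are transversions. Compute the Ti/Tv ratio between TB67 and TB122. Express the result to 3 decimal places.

0.200

The sequences differ at positions 5 (T/G, transversion), 8 (A/C, transversion), 11 (G/T, transversion), 12 (C/G, transversion), 14 (G/A, transition), 16 (C/A, transversion).
Of the 6 differences, 1 transition and 5 transversions, so Ti/Tv = 1/5 = 0.200.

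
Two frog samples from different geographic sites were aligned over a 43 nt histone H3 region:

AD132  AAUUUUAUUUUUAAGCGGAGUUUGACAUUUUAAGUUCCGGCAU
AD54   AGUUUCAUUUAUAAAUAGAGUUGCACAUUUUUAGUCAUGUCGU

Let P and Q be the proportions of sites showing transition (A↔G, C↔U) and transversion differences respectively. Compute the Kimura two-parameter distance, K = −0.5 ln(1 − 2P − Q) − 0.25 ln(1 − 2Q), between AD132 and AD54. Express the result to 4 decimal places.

0.4401

Mismatches occur at site 2 (A→G, transition), site 6 (U→C, transition), site 11 (U→A, transversion), site 15 (G→A, transition), site 16 (C→U, transition), site 17 (G→A, transition), site 23 (U→G, transversion), site 24 (G→C, transversion), site 32 (A→U, transversion), site 36 (U→C, transition), site 37 (C→A, transversion), site 38 (C→U, transition), site 40 (G→U, transversion), site 42 (A→G, transition).
Of the 14 differences, 8 transitions and 6 transversions over 43 sites: P = 8/43 = 0.186047, Q = 6/43 = 0.139535.
d = −0.5·ln(0.488371) − 0.25·ln(0.720930) = −0.5·(-0.716680) − 0.25·(-0.327213) = 0.4401.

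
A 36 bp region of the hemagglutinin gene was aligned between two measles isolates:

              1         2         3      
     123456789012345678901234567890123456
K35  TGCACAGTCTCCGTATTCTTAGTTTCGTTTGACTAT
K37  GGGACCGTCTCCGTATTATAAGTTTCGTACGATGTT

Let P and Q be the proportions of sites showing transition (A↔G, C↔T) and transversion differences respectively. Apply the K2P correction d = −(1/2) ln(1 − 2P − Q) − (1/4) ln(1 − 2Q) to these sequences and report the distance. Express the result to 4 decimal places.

0.3497

The sequences differ at positions 1 (T/G, transversion), 3 (C/G, transversion), 6 (A/C, transversion), 18 (C/A, transversion), 20 (T/A, transversion), 29 (T/A, transversion), 30 (T/C, transition), 33 (C/T, transition), 34 (T/G, transversion), 35 (A/T, transversion).
Of the 10 differences, 2 transitions and 8 transversions over 36 sites: P = 2/36 = 0.055556, Q = 8/36 = 0.222222.
d = −0.5·ln(0.666666) − 0.25·ln(0.555556) = −0.5·(-0.405466) − 0.25·(-0.587786) = 0.3497.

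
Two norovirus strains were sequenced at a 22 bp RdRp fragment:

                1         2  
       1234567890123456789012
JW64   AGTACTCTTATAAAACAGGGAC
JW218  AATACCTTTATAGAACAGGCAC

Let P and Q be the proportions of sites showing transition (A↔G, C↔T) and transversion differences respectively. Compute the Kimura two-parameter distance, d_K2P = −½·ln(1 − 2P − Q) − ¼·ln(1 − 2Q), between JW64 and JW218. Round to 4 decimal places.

Differing sites — 2:G/A (Ti); 6:T/C (Ti); 7:C/T (Ti); 13:A/G (Ti); 20:G/C (Tv).
Of the 5 differences, 4 transitions and 1 transversion over 22 sites: P = 4/22 = 0.181818, Q = 1/22 = 0.045455.
d = −0.5·ln(0.590909) − 0.25·ln(0.909090) = −0.5·(-0.526093) − 0.25·(-0.095311) = 0.2869.

0.2869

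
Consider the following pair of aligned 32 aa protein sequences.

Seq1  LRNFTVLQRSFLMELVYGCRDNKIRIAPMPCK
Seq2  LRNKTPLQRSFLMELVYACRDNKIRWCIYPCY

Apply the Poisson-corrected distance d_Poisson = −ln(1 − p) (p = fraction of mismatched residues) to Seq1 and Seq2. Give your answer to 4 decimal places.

Differing sites — 4:F/K; 6:V/P; 18:G/A; 26:I/W; 27:A/C; 28:P/I; 29:M/Y; 32:K/Y.
p = 8/32 = 0.250000.
d = −ln(1 − 0.250000) = −ln(0.750000) = 0.2877.

0.2877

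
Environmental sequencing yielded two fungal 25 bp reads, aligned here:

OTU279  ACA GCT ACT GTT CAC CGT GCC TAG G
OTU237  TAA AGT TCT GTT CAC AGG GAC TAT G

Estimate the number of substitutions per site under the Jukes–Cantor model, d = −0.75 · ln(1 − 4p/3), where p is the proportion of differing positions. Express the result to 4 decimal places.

0.4904

Mismatches occur at site 1 (A→T), site 2 (C→A), site 4 (G→A), site 5 (C→G), site 7 (A→T), site 16 (C→A), site 18 (T→G), site 20 (C→A), site 24 (G→T).
p = 9/25 = 0.360000.
d = −0.75 · ln(1 − (4/3)·0.360000) = −0.75 · ln(0.520000) = −0.75 · (-0.653926) = 0.4904.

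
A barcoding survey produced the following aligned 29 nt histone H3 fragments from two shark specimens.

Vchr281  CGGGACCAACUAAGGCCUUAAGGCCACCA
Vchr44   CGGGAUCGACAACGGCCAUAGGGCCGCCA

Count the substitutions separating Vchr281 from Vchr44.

7

Differing sites — 6:C/U; 8:A/G; 11:U/A; 13:A/C; 18:U/A; 21:A/G; 26:A/G.
That gives 7 mismatches out of 29 aligned sites, so the Hamming distance is 7.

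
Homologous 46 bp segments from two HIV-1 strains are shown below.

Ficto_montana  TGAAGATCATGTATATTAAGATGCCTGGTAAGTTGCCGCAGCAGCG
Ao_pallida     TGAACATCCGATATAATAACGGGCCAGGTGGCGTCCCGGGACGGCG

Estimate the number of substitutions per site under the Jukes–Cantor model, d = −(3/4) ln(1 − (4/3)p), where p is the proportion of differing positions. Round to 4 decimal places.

Differing sites — 5:G/C; 9:A/C; 10:T/G; 11:G/A; 16:T/A; 20:G/C; 21:A/G; 22:T/G; 26:T/A; 30:A/G; 31:A/G; 32:G/C; 33:T/G; 35:G/C; 39:C/G; 40:A/G; 41:G/A; 43:A/G.
p = 18/46 = 0.391304.
d = −0.75 · ln(1 − (4/3)·0.391304) = −0.75 · ln(0.478261) = −0.75 · (-0.737599) = 0.5532.

0.5532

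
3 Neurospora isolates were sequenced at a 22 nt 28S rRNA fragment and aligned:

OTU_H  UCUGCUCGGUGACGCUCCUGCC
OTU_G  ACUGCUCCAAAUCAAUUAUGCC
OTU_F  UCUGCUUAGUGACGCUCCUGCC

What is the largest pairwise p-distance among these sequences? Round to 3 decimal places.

0.500

Pairwise Hamming distances:
  OTU_H vs OTU_G: 10
  OTU_H vs OTU_F: 2
  OTU_G vs OTU_F: 11
The largest is 11 mismatches, between OTU_G and OTU_F; p = 11/22 = 0.500.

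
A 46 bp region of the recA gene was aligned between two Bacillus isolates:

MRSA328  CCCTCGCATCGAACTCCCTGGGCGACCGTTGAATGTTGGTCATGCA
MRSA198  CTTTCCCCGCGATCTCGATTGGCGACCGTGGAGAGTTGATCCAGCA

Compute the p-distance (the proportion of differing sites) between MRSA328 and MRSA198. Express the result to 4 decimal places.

Mismatches occur at site 2 (C/T), site 3 (C/T), site 6 (G/C), site 8 (A/C), site 9 (T/G), site 13 (A/T), site 17 (C/G), site 18 (C/A), site 20 (G/T), site 30 (T/G), site 33 (A/G), site 34 (T/A), site 39 (G/A), site 42 (A/C), site 43 (T/A).
There are 15 differences over 46 sites, so p = 15/46 = 0.3261.

0.3261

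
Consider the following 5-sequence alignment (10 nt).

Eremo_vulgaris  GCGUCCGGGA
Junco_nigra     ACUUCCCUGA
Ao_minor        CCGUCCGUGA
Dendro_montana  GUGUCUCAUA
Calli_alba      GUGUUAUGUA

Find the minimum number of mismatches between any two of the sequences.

Pairwise Hamming distances:
  Eremo_vulgaris vs Junco_nigra: 4
  Eremo_vulgaris vs Ao_minor: 2
  Eremo_vulgaris vs Dendro_montana: 5
  Eremo_vulgaris vs Calli_alba: 5
  Junco_nigra vs Ao_minor: 3
  Junco_nigra vs Dendro_montana: 6
  Junco_nigra vs Calli_alba: 8
  Ao_minor vs Dendro_montana: 6
  Ao_minor vs Calli_alba: 7
  Dendro_montana vs Calli_alba: 4
The smallest is 2, between Eremo_vulgaris and Ao_minor.

2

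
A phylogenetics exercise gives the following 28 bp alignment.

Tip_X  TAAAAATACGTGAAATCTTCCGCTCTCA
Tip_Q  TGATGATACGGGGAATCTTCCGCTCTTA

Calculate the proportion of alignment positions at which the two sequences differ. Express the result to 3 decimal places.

0.214

Mismatches occur at site 2 (A↔G), site 4 (A↔T), site 5 (A↔G), site 11 (T↔G), site 13 (A↔G), site 27 (C↔T).
There are 6 differences over 28 sites, so p = 6/28 = 0.214.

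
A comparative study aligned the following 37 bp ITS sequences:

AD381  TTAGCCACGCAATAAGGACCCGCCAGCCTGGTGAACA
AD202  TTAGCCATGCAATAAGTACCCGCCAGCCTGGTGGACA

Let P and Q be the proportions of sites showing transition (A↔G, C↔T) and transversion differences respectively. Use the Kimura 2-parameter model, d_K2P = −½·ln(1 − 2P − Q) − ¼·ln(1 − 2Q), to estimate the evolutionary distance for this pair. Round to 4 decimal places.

The sequences differ at positions 8 (C/T, transition), 17 (G/T, transversion), 34 (A/G, transition).
Of the 3 differences, 2 transitions and 1 transversion over 37 sites: P = 2/37 = 0.054054, Q = 1/37 = 0.027027.
d = −0.5·ln(0.864865) − 0.25·ln(0.945946) = −0.5·(-0.145182) − 0.25·(-0.055570) = 0.0865.

0.0865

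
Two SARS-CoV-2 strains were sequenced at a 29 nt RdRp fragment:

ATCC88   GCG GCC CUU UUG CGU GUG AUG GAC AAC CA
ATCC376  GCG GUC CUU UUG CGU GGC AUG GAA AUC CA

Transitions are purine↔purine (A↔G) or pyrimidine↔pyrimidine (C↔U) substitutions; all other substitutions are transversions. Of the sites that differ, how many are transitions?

1

The sequences differ at positions 5 (C/U, transition), 17 (U/G, transversion), 18 (G/C, transversion), 24 (C/A, transversion), 26 (A/U, transversion).
Of the 5 differences, 1 transition and 4 transversions, so the answer is 1.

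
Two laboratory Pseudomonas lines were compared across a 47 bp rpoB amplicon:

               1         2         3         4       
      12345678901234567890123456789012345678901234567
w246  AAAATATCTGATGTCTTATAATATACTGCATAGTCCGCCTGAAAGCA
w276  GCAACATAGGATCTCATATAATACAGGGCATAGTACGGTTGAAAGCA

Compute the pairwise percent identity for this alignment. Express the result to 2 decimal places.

Differing sites — 1:A/G; 2:A/C; 5:T/C; 8:C/A; 9:T/G; 13:G/C; 16:T/A; 24:T/C; 26:C/G; 27:T/G; 35:C/A; 38:C/G; 39:C/T.
34 of the 47 sites match, so the percent identity is 34/47 × 100 = 72.34%.

72.34%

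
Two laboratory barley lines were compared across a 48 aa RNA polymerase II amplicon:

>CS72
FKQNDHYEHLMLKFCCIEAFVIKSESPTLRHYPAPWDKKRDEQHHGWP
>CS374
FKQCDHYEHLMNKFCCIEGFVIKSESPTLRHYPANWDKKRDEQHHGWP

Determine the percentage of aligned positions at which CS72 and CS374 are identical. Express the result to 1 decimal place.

91.7%

Mismatches occur at site 4 (N/C), site 12 (L/N), site 19 (A/G), site 35 (P/N).
44 of the 48 sites match, so the percent identity is 44/48 × 100 = 91.7%.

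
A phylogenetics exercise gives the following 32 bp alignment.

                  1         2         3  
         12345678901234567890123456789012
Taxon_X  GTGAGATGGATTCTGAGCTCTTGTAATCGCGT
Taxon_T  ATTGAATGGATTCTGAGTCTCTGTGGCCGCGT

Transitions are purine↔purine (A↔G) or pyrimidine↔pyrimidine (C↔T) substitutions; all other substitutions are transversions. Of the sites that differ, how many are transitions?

10

Mismatches occur at site 1 (G/A, transition), site 3 (G/T, transversion), site 4 (A/G, transition), site 5 (G/A, transition), site 18 (C/T, transition), site 19 (T/C, transition), site 20 (C/T, transition), site 21 (T/C, transition), site 25 (A/G, transition), site 26 (A/G, transition), site 27 (T/C, transition).
Of the 11 differences, 10 transitions and 1 transversion, so the answer is 10.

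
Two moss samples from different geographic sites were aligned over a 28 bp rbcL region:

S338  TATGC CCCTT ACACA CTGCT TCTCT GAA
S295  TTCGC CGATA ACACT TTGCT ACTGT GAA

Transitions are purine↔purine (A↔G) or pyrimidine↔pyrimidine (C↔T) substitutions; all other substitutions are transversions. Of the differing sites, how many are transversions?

7

Mismatches occur at site 2 (A/T, transversion), site 3 (T/C, transition), site 7 (C/G, transversion), site 8 (C/A, transversion), site 10 (T/A, transversion), site 15 (A/T, transversion), site 16 (C/T, transition), site 21 (T/A, transversion), site 24 (C/G, transversion).
Of the 9 differences, 2 transitions and 7 transversions, so the answer is 7.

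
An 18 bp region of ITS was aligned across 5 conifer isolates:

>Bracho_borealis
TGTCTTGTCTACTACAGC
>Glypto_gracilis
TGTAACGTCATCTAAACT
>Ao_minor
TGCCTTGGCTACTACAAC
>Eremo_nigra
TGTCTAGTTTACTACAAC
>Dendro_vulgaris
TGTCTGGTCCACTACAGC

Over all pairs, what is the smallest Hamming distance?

2

Pairwise Hamming distances:
  Bracho_borealis vs Glypto_gracilis: 8
  Bracho_borealis vs Ao_minor: 3
  Bracho_borealis vs Eremo_nigra: 3
  Bracho_borealis vs Dendro_vulgaris: 2
  Glypto_gracilis vs Ao_minor: 10
  Glypto_gracilis vs Eremo_nigra: 9
  Glypto_gracilis vs Dendro_vulgaris: 8
  Ao_minor vs Eremo_nigra: 4
  Ao_minor vs Dendro_vulgaris: 5
  Eremo_nigra vs Dendro_vulgaris: 4
The smallest is 2, between Bracho_borealis and Dendro_vulgaris.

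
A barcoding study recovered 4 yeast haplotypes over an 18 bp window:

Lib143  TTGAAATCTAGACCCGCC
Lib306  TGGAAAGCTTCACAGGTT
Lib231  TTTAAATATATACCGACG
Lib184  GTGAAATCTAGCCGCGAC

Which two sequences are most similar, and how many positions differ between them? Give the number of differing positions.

Pairwise Hamming distances:
  Lib143 vs Lib306: 8
  Lib143 vs Lib231: 6
  Lib143 vs Lib184: 4
  Lib306 vs Lib231: 10
  Lib306 vs Lib184: 10
  Lib231 vs Lib184: 10
The smallest is 4, between Lib143 and Lib184.

4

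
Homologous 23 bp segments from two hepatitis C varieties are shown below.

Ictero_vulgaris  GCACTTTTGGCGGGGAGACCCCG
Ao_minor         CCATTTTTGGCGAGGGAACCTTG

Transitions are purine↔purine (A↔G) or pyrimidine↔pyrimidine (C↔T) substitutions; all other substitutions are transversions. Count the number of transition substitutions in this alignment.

The sequences differ at positions 1 (G/C, transversion), 4 (C/T, transition), 13 (G/A, transition), 16 (A/G, transition), 17 (G/A, transition), 21 (C/T, transition), 22 (C/T, transition).
Of the 7 differences, 6 transitions and 1 transversion, so the answer is 6.

6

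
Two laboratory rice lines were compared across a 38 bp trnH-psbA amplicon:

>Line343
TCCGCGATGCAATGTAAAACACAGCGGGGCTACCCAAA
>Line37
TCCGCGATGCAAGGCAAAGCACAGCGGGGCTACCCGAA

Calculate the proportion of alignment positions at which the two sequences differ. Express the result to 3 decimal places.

The sequences differ at positions 13 (T/G), 15 (T/C), 19 (A/G), 36 (A/G).
There are 4 differences over 38 sites, so p = 4/38 = 0.105.

0.105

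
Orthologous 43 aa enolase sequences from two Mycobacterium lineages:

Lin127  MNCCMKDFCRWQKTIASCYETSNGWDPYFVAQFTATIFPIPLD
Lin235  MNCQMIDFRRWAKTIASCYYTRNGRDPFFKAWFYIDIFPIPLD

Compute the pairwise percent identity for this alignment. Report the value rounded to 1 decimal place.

Mismatches occur at site 4 (C↔Q), site 6 (K↔I), site 9 (C↔R), site 12 (Q↔A), site 20 (E↔Y), site 22 (S↔R), site 25 (W↔R), site 28 (Y↔F), site 30 (V↔K), site 32 (Q↔W), site 34 (T↔Y), site 35 (A↔I), site 36 (T↔D).
30 of the 43 sites match, so the percent identity is 30/43 × 100 = 69.8%.

69.8%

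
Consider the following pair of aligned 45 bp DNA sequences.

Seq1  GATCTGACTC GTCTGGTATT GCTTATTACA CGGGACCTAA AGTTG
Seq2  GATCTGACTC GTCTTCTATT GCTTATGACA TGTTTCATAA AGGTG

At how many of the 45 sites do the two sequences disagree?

The sequences differ at positions 15 (G/T), 16 (G/C), 27 (T/G), 31 (C/T), 33 (G/T), 34 (G/T), 35 (A/T), 37 (C/A), 43 (T/G).
That gives 9 mismatches out of 45 aligned sites, so the Hamming distance is 9.

9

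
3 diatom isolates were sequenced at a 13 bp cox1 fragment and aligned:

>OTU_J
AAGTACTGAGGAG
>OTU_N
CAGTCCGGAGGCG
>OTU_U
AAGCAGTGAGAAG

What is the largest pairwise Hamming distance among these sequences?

Pairwise Hamming distances:
  OTU_J vs OTU_N: 4
  OTU_J vs OTU_U: 3
  OTU_N vs OTU_U: 7
The largest is 7, between OTU_N and OTU_U.

7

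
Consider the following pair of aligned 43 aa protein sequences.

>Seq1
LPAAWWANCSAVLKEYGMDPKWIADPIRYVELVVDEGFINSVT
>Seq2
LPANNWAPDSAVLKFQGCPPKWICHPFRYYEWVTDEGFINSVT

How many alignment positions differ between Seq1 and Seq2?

14

The sequences differ at positions 4 (A/N), 5 (W/N), 8 (N/P), 9 (C/D), 15 (E/F), 16 (Y/Q), 18 (M/C), 19 (D/P), 24 (A/C), 25 (D/H), 27 (I/F), 30 (V/Y), 32 (L/W), 34 (V/T).
That gives 14 mismatches out of 43 aligned sites, so the Hamming distance is 14.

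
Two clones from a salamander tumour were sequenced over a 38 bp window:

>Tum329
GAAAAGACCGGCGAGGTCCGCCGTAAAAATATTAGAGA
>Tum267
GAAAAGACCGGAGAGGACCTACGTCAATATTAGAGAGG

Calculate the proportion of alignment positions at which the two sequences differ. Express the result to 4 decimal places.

0.2632

Mismatches occur at site 12 (C/A), site 17 (T/A), site 20 (G/T), site 21 (C/A), site 25 (A/C), site 28 (A/T), site 31 (A/T), site 32 (T/A), site 33 (T/G), site 38 (A/G).
There are 10 differences over 38 sites, so p = 10/38 = 0.2632.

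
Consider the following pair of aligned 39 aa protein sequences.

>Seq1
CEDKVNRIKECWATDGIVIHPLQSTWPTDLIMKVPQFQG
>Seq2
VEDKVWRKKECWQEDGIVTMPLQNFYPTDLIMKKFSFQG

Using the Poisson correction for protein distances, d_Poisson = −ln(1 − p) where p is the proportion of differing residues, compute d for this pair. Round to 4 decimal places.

The sequences differ at positions 1 (C/V), 6 (N/W), 8 (I/K), 13 (A/Q), 14 (T/E), 19 (I/T), 20 (H/M), 24 (S/N), 25 (T/F), 26 (W/Y), 34 (V/K), 35 (P/F), 36 (Q/S).
p = 13/39 = 0.333333.
d = −ln(1 − 0.333333) = −ln(0.666667) = 0.4055.

0.4055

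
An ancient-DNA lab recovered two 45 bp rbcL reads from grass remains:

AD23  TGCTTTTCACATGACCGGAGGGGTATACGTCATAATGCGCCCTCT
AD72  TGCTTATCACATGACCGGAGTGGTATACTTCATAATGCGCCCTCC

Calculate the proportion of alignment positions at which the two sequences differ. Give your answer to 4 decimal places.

Mismatches occur at site 6 (T↔A), site 21 (G↔T), site 29 (G↔T), site 45 (T↔C).
There are 4 differences over 45 sites, so p = 4/45 = 0.0889.

0.0889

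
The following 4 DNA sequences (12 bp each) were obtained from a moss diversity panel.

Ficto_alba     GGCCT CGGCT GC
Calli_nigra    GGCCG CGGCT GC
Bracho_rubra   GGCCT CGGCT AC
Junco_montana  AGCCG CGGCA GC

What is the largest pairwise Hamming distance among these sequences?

4

Pairwise Hamming distances:
  Ficto_alba vs Calli_nigra: 1
  Ficto_alba vs Bracho_rubra: 1
  Ficto_alba vs Junco_montana: 3
  Calli_nigra vs Bracho_rubra: 2
  Calli_nigra vs Junco_montana: 2
  Bracho_rubra vs Junco_montana: 4
The largest is 4, between Bracho_rubra and Junco_montana.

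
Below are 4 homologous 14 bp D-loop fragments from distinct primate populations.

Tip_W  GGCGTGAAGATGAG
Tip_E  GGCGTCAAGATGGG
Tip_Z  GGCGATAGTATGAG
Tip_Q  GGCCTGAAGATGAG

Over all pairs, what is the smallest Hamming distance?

Pairwise Hamming distances:
  Tip_W vs Tip_E: 2
  Tip_W vs Tip_Z: 4
  Tip_W vs Tip_Q: 1
  Tip_E vs Tip_Z: 5
  Tip_E vs Tip_Q: 3
  Tip_Z vs Tip_Q: 5
The smallest is 1, between Tip_W and Tip_Q.

1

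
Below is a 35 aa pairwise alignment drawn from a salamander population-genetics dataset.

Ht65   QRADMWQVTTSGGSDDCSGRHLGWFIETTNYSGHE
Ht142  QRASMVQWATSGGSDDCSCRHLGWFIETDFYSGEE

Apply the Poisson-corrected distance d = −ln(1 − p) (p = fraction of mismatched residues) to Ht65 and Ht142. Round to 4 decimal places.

Differing sites — 4:D/S; 6:W/V; 8:V/W; 9:T/A; 19:G/C; 29:T/D; 30:N/F; 34:H/E.
p = 8/35 = 0.228571.
d = −ln(1 − 0.228571) = −ln(0.771429) = 0.2595.

0.2595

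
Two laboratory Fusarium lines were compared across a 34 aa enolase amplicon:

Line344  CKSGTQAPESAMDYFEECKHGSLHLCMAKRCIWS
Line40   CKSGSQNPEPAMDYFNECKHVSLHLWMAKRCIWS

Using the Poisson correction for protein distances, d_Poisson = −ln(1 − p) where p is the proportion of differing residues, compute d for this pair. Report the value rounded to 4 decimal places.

The sequences differ at positions 5 (T/S), 7 (A/N), 10 (S/P), 16 (E/N), 21 (G/V), 26 (C/W).
p = 6/34 = 0.176471.
d = −ln(1 − 0.176471) = −ln(0.823529) = 0.1942.

0.1942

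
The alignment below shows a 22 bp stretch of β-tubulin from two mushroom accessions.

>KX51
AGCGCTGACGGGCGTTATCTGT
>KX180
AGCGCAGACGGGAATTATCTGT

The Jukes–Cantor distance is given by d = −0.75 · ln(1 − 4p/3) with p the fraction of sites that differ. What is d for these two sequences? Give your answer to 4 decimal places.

Differing sites — 6:T/A; 13:C/A; 14:G/A.
p = 3/22 = 0.136364.
d = −0.75 · ln(1 − (4/3)·0.136364) = −0.75 · ln(0.818181) = −0.75 · (-0.200672) = 0.1505.

0.1505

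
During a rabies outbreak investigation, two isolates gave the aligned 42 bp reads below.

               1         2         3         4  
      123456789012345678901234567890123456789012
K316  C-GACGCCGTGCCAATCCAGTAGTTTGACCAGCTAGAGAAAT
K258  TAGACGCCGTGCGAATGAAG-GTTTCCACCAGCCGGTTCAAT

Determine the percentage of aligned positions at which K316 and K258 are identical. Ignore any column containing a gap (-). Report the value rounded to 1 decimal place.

67.5%

Excluding the 2 gap columns leaves 40 comparable sites.
The sequences differ at positions 1 (C/T), 13 (C/G), 17 (C/G), 18 (C/A), 22 (A/G), 23 (G/T), 26 (T/C), 27 (G/C), 34 (T/C), 35 (A/G), 37 (A/T), 38 (G/T), 39 (A/C).
27 of the 40 comparable sites match, so the percent identity is 27/40 × 100 = 67.5%.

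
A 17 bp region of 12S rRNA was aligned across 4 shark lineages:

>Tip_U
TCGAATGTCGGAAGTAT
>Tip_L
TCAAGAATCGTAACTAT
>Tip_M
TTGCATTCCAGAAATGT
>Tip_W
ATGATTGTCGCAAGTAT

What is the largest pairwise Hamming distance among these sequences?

Pairwise Hamming distances:
  Tip_U vs Tip_L: 6
  Tip_U vs Tip_M: 7
  Tip_U vs Tip_W: 4
  Tip_L vs Tip_M: 11
  Tip_L vs Tip_W: 8
  Tip_M vs Tip_W: 9
The largest is 11, between Tip_L and Tip_M.

11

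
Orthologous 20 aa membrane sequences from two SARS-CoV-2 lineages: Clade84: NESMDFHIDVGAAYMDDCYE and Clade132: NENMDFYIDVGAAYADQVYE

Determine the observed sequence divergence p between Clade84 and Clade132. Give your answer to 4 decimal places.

0.2500

The sequences differ at positions 3 (S/N), 7 (H/Y), 15 (M/A), 17 (D/Q), 18 (C/V).
There are 5 differences over 20 sites, so p = 5/20 = 0.2500.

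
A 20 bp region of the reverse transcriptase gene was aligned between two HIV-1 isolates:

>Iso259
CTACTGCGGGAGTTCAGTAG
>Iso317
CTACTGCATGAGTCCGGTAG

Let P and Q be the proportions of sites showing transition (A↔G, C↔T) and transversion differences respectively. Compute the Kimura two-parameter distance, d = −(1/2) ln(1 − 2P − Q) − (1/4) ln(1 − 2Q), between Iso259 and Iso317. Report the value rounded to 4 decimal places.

The sequences differ at positions 8 (G/A, transition), 9 (G/T, transversion), 14 (T/C, transition), 16 (A/G, transition).
Of the 4 differences, 3 transitions and 1 transversion over 20 sites: P = 3/20 = 0.150000, Q = 1/20 = 0.050000.
d = −0.5·ln(0.650000) − 0.25·ln(0.900000) = −0.5·(-0.430783) − 0.25·(-0.105361) = 0.2417.

0.2417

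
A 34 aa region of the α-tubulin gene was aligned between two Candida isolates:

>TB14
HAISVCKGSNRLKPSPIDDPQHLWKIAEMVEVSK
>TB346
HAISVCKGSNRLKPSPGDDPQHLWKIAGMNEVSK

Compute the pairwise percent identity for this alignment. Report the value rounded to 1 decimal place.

Differing sites — 17:I/G; 28:E/G; 30:V/N.
31 of the 34 sites match, so the percent identity is 31/34 × 100 = 91.2%.

91.2%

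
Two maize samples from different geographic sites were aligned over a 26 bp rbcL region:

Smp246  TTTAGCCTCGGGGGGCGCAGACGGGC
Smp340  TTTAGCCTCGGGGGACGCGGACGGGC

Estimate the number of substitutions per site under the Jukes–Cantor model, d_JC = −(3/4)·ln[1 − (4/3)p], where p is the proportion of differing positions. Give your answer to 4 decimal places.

0.0812

Mismatches occur at site 15 (G↔A), site 19 (A↔G).
p = 2/26 = 0.076923.
d = −0.75 · ln(1 − (4/3)·0.076923) = −0.75 · ln(0.897436) = −0.75 · (-0.108213) = 0.0812.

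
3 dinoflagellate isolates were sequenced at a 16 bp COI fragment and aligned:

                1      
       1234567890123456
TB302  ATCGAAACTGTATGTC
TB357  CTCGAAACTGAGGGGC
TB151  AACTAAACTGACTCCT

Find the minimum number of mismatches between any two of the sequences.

Pairwise Hamming distances:
  TB302 vs TB357: 5
  TB302 vs TB151: 7
  TB357 vs TB151: 8
The smallest is 5, between TB302 and TB357.

5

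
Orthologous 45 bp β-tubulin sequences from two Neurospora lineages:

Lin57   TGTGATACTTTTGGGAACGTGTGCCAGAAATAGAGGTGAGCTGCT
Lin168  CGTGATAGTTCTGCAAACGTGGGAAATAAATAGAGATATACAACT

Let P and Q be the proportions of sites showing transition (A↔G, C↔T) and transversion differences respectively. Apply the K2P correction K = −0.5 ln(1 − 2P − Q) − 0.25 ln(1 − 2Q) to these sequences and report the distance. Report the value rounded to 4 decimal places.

0.4454

Differing sites — 1:T/C (Ti); 8:C/G (Tv); 11:T/C (Ti); 14:G/C (Tv); 15:G/A (Ti); 22:T/G (Tv); 24:C/A (Tv); 25:C/A (Tv); 27:G/T (Tv); 36:G/A (Ti); 38:G/A (Ti); 39:A/T (Tv); 40:G/A (Ti); 42:T/A (Tv); 43:G/A (Ti).
Of the 15 differences, 7 transitions and 8 transversions over 45 sites: P = 7/45 = 0.155556, Q = 8/45 = 0.177778.
d = −0.5·ln(0.511110) − 0.25·ln(0.644444) = −0.5·(-0.671170) − 0.25·(-0.439367) = 0.4454.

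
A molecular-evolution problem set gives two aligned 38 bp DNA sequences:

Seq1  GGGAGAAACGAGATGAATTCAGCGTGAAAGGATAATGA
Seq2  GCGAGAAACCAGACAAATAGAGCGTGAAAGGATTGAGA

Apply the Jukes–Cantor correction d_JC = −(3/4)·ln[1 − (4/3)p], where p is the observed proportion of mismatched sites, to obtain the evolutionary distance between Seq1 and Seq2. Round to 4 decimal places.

Differing sites — 2:G/C; 10:G/C; 14:T/C; 15:G/A; 19:T/A; 20:C/G; 34:A/T; 35:A/G; 36:T/A.
p = 9/38 = 0.236842.
d = −0.75 · ln(1 − (4/3)·0.236842) = −0.75 · ln(0.684211) = −0.75 · (-0.379489) = 0.2846.

0.2846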